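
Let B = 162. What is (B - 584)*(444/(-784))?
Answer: 23421/98 ≈ 238.99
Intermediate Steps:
(B - 584)*(444/(-784)) = (162 - 584)*(444/(-784)) = -187368*(-1)/784 = -422*(-111/196) = 23421/98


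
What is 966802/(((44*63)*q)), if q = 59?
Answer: 483401/81774 ≈ 5.9114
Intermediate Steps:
966802/(((44*63)*q)) = 966802/(((44*63)*59)) = 966802/((2772*59)) = 966802/163548 = 966802*(1/163548) = 483401/81774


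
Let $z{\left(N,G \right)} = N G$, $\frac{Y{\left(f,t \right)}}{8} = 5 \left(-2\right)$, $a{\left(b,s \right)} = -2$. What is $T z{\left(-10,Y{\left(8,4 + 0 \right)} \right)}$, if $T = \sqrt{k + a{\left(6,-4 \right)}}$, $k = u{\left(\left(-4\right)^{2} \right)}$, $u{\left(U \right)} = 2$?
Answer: $0$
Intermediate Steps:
$k = 2$
$Y{\left(f,t \right)} = -80$ ($Y{\left(f,t \right)} = 8 \cdot 5 \left(-2\right) = 8 \left(-10\right) = -80$)
$z{\left(N,G \right)} = G N$
$T = 0$ ($T = \sqrt{2 - 2} = \sqrt{0} = 0$)
$T z{\left(-10,Y{\left(8,4 + 0 \right)} \right)} = 0 \left(\left(-80\right) \left(-10\right)\right) = 0 \cdot 800 = 0$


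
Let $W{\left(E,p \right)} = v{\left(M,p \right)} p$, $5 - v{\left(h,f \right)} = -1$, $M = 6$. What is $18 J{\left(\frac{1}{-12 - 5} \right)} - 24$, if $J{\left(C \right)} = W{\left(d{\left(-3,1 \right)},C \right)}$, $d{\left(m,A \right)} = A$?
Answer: $- \frac{516}{17} \approx -30.353$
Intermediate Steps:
$v{\left(h,f \right)} = 6$ ($v{\left(h,f \right)} = 5 - -1 = 5 + 1 = 6$)
$W{\left(E,p \right)} = 6 p$
$J{\left(C \right)} = 6 C$
$18 J{\left(\frac{1}{-12 - 5} \right)} - 24 = 18 \frac{6}{-12 - 5} - 24 = 18 \frac{6}{-17} - 24 = 18 \cdot 6 \left(- \frac{1}{17}\right) - 24 = 18 \left(- \frac{6}{17}\right) - 24 = - \frac{108}{17} - 24 = - \frac{516}{17}$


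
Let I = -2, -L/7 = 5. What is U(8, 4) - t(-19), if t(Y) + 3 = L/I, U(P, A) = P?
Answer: -13/2 ≈ -6.5000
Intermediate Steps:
L = -35 (L = -7*5 = -35)
t(Y) = 29/2 (t(Y) = -3 - 35/(-2) = -3 - 35*(-1/2) = -3 + 35/2 = 29/2)
U(8, 4) - t(-19) = 8 - 1*29/2 = 8 - 29/2 = -13/2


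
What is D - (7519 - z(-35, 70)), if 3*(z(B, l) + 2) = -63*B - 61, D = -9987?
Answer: -50380/3 ≈ -16793.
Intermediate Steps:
z(B, l) = -67/3 - 21*B (z(B, l) = -2 + (-63*B - 61)/3 = -2 + (-61 - 63*B)/3 = -2 + (-61/3 - 21*B) = -67/3 - 21*B)
D - (7519 - z(-35, 70)) = -9987 - (7519 - (-67/3 - 21*(-35))) = -9987 - (7519 - (-67/3 + 735)) = -9987 - (7519 - 1*2138/3) = -9987 - (7519 - 2138/3) = -9987 - 1*20419/3 = -9987 - 20419/3 = -50380/3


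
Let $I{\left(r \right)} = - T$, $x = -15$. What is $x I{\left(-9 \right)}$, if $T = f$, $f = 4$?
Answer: $60$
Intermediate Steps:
$T = 4$
$I{\left(r \right)} = -4$ ($I{\left(r \right)} = \left(-1\right) 4 = -4$)
$x I{\left(-9 \right)} = \left(-15\right) \left(-4\right) = 60$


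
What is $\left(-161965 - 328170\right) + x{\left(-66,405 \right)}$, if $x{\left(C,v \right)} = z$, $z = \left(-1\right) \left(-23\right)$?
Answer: $-490112$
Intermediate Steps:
$z = 23$
$x{\left(C,v \right)} = 23$
$\left(-161965 - 328170\right) + x{\left(-66,405 \right)} = \left(-161965 - 328170\right) + 23 = -490135 + 23 = -490112$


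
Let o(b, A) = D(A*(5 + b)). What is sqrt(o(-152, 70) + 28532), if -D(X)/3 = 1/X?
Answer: sqrt(6850533270)/490 ≈ 168.91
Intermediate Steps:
D(X) = -3/X
o(b, A) = -3/(A*(5 + b)) (o(b, A) = -3*1/(A*(5 + b)) = -3/(A*(5 + b)))
sqrt(o(-152, 70) + 28532) = sqrt(-3/(70*(5 - 152)) + 28532) = sqrt(-3*1/70/(-147) + 28532) = sqrt(-3*1/70*(-1/147) + 28532) = sqrt(1/3430 + 28532) = sqrt(97864761/3430) = sqrt(6850533270)/490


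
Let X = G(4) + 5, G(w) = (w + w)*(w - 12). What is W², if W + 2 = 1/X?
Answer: 14161/3481 ≈ 4.0681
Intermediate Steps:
G(w) = 2*w*(-12 + w) (G(w) = (2*w)*(-12 + w) = 2*w*(-12 + w))
X = -59 (X = 2*4*(-12 + 4) + 5 = 2*4*(-8) + 5 = -64 + 5 = -59)
W = -119/59 (W = -2 + 1/(-59) = -2 - 1/59 = -119/59 ≈ -2.0169)
W² = (-119/59)² = 14161/3481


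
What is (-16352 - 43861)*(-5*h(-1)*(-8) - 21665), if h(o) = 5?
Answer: 1292472045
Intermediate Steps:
(-16352 - 43861)*(-5*h(-1)*(-8) - 21665) = (-16352 - 43861)*(-5*5*(-8) - 21665) = -60213*(-25*(-8) - 21665) = -60213*(200 - 21665) = -60213*(-21465) = 1292472045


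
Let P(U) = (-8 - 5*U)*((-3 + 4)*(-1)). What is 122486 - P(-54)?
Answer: 122748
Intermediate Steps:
P(U) = 8 + 5*U (P(U) = (-8 - 5*U)*(1*(-1)) = (-8 - 5*U)*(-1) = 8 + 5*U)
122486 - P(-54) = 122486 - (8 + 5*(-54)) = 122486 - (8 - 270) = 122486 - 1*(-262) = 122486 + 262 = 122748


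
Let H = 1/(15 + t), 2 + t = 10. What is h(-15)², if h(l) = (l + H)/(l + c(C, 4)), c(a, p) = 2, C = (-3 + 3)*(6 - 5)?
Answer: 118336/89401 ≈ 1.3237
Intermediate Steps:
t = 8 (t = -2 + 10 = 8)
C = 0 (C = 0*1 = 0)
H = 1/23 (H = 1/(15 + 8) = 1/23 ≈ 0.043478)
h(l) = (1/23 + l)/(2 + l) (h(l) = (l + 1/23)/(l + 2) = (1/23 + l)/(2 + l))
h(-15)² = ((1/23 - 15)/(2 - 15))² = (-344/23/(-13))² = (-1/13*(-344/23))² = (344/299)² = 118336/89401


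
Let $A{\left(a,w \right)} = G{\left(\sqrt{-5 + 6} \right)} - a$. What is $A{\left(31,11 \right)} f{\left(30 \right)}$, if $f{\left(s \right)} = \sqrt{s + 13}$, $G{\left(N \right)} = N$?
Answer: $- 30 \sqrt{43} \approx -196.72$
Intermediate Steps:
$f{\left(s \right)} = \sqrt{13 + s}$
$A{\left(a,w \right)} = 1 - a$ ($A{\left(a,w \right)} = \sqrt{-5 + 6} - a = \sqrt{1} - a = 1 - a$)
$A{\left(31,11 \right)} f{\left(30 \right)} = \left(1 - 31\right) \sqrt{13 + 30} = \left(1 - 31\right) \sqrt{43} = - 30 \sqrt{43}$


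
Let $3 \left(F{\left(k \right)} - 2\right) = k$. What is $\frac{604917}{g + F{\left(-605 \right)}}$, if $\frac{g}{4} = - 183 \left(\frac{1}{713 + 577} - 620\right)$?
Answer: $\frac{390171465}{292597649} \approx 1.3335$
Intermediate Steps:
$F{\left(k \right)} = 2 + \frac{k}{3}$
$g = \frac{97575478}{215}$ ($g = 4 \left(- 183 \left(\frac{1}{713 + 577} - 620\right)\right) = 4 \left(- 183 \left(\frac{1}{1290} - 620\right)\right) = 4 \left(\left(-183\right) \left(- \frac{799799}{1290}\right)\right) = 4 \cdot \frac{48787739}{430} = \frac{97575478}{215} \approx 4.5384 \cdot 10^{5}$)
$\frac{604917}{g + F{\left(-605 \right)}} = \frac{604917}{\frac{97575478}{215} + \left(2 + \frac{1}{3} \left(-605\right)\right)} = \frac{604917}{\frac{97575478}{215} + \left(2 - \frac{605}{3}\right)} = \frac{604917}{\frac{97575478}{215} - \frac{599}{3}} = \frac{604917}{\frac{292597649}{645}} = 604917 \cdot \frac{645}{292597649} = \frac{390171465}{292597649}$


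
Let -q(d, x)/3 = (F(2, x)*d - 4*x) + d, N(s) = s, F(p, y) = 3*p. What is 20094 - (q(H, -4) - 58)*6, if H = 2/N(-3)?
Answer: 20646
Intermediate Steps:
H = -⅔ (H = 2/(-3) = 2*(-⅓) = -⅔ ≈ -0.66667)
q(d, x) = -21*d + 12*x (q(d, x) = -3*(((3*2)*d - 4*x) + d) = -3*((6*d - 4*x) + d) = -3*((-4*x + 6*d) + d) = -3*(-4*x + 7*d) = -21*d + 12*x)
20094 - (q(H, -4) - 58)*6 = 20094 - ((-21*(-⅔) + 12*(-4)) - 58)*6 = 20094 - ((14 - 48) - 58)*6 = 20094 - (-34 - 58)*6 = 20094 - (-92)*6 = 20094 - 1*(-552) = 20094 + 552 = 20646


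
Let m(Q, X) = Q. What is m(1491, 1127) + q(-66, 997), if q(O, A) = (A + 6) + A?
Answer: 3491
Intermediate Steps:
q(O, A) = 6 + 2*A (q(O, A) = (6 + A) + A = 6 + 2*A)
m(1491, 1127) + q(-66, 997) = 1491 + (6 + 2*997) = 1491 + (6 + 1994) = 1491 + 2000 = 3491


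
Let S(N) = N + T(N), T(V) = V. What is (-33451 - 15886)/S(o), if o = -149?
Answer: 49337/298 ≈ 165.56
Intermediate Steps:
S(N) = 2*N (S(N) = N + N = 2*N)
(-33451 - 15886)/S(o) = (-33451 - 15886)/((2*(-149))) = -49337/(-298) = -49337*(-1/298) = 49337/298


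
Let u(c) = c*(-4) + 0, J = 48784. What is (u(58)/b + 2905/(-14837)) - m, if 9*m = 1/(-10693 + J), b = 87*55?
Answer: -68338469768/279752302665 ≈ -0.24428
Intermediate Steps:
b = 4785
u(c) = -4*c (u(c) = -4*c + 0 = -4*c)
m = 1/342819 (m = 1/(9*(-10693 + 48784)) = (⅑)/38091 = (⅑)*(1/38091) = 1/342819 ≈ 2.9170e-6)
(u(58)/b + 2905/(-14837)) - m = (-4*58/4785 + 2905/(-14837)) - 1*1/342819 = (-232*1/4785 + 2905*(-1/14837)) - 1/342819 = (-8/165 - 2905/14837) - 1/342819 = -598021/2448105 - 1/342819 = -68338469768/279752302665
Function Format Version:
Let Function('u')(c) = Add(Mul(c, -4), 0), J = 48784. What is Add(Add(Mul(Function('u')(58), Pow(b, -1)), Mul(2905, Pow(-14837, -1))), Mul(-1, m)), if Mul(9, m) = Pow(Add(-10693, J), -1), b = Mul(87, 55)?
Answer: Rational(-68338469768, 279752302665) ≈ -0.24428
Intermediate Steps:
b = 4785
Function('u')(c) = Mul(-4, c) (Function('u')(c) = Add(Mul(-4, c), 0) = Mul(-4, c))
m = Rational(1, 342819) (m = Mul(Rational(1, 9), Pow(Add(-10693, 48784), -1)) = Mul(Rational(1, 9), Pow(38091, -1)) = Mul(Rational(1, 9), Rational(1, 38091)) = Rational(1, 342819) ≈ 2.9170e-6)
Add(Add(Mul(Function('u')(58), Pow(b, -1)), Mul(2905, Pow(-14837, -1))), Mul(-1, m)) = Add(Add(Mul(Mul(-4, 58), Pow(4785, -1)), Mul(2905, Pow(-14837, -1))), Mul(-1, Rational(1, 342819))) = Add(Add(Mul(-232, Rational(1, 4785)), Mul(2905, Rational(-1, 14837))), Rational(-1, 342819)) = Add(Add(Rational(-8, 165), Rational(-2905, 14837)), Rational(-1, 342819)) = Add(Rational(-598021, 2448105), Rational(-1, 342819)) = Rational(-68338469768, 279752302665)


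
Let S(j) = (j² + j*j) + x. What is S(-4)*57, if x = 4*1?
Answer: 2052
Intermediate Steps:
x = 4
S(j) = 4 + 2*j² (S(j) = (j² + j*j) + 4 = (j² + j²) + 4 = 2*j² + 4 = 4 + 2*j²)
S(-4)*57 = (4 + 2*(-4)²)*57 = (4 + 2*16)*57 = (4 + 32)*57 = 36*57 = 2052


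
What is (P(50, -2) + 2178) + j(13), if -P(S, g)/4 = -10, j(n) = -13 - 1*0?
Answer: 2205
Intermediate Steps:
j(n) = -13 (j(n) = -13 + 0 = -13)
P(S, g) = 40 (P(S, g) = -4*(-10) = 40)
(P(50, -2) + 2178) + j(13) = (40 + 2178) - 13 = 2218 - 13 = 2205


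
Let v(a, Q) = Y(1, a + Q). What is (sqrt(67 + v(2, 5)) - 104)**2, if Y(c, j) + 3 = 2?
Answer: (104 - sqrt(66))**2 ≈ 9192.2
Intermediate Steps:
Y(c, j) = -1 (Y(c, j) = -3 + 2 = -1)
v(a, Q) = -1
(sqrt(67 + v(2, 5)) - 104)**2 = (sqrt(67 - 1) - 104)**2 = (sqrt(66) - 104)**2 = (-104 + sqrt(66))**2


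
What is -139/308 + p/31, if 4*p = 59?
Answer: 117/4774 ≈ 0.024508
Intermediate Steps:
p = 59/4 (p = (¼)*59 = 59/4 ≈ 14.750)
-139/308 + p/31 = -139/308 + (59/4)/31 = -139*1/308 + (59/4)*(1/31) = -139/308 + 59/124 = 117/4774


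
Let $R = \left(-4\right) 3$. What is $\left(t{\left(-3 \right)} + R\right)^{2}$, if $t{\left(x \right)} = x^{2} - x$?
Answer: $0$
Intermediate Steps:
$R = -12$
$\left(t{\left(-3 \right)} + R\right)^{2} = \left(- 3 \left(-1 - 3\right) - 12\right)^{2} = \left(\left(-3\right) \left(-4\right) - 12\right)^{2} = \left(12 - 12\right)^{2} = 0^{2} = 0$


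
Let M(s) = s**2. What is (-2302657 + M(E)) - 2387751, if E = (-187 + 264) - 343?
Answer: -4619652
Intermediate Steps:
E = -266 (E = 77 - 343 = -266)
(-2302657 + M(E)) - 2387751 = (-2302657 + (-266)**2) - 2387751 = (-2302657 + 70756) - 2387751 = -2231901 - 2387751 = -4619652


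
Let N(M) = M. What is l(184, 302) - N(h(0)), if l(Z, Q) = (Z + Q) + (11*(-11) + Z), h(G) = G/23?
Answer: 549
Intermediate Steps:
h(G) = G/23 (h(G) = G*(1/23) = G/23)
l(Z, Q) = -121 + Q + 2*Z (l(Z, Q) = (Q + Z) + (-121 + Z) = -121 + Q + 2*Z)
l(184, 302) - N(h(0)) = (-121 + 302 + 2*184) - 0/23 = (-121 + 302 + 368) - 1*0 = 549 + 0 = 549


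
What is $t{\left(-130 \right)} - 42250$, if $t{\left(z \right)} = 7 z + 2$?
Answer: $-43158$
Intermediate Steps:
$t{\left(z \right)} = 2 + 7 z$
$t{\left(-130 \right)} - 42250 = \left(2 + 7 \left(-130\right)\right) - 42250 = \left(2 - 910\right) - 42250 = -908 - 42250 = -43158$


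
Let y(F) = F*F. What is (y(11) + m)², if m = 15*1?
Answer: 18496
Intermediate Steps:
y(F) = F²
m = 15
(y(11) + m)² = (11² + 15)² = (121 + 15)² = 136² = 18496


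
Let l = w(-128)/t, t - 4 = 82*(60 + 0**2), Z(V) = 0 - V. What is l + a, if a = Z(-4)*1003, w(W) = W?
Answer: 4938740/1231 ≈ 4012.0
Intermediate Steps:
Z(V) = -V
a = 4012 (a = -1*(-4)*1003 = 4*1003 = 4012)
t = 4924 (t = 4 + 82*(60 + 0**2) = 4 + 82*(60 + 0) = 4 + 82*60 = 4 + 4920 = 4924)
l = -32/1231 (l = -128/4924 = -128*1/4924 = -32/1231 ≈ -0.025995)
l + a = -32/1231 + 4012 = 4938740/1231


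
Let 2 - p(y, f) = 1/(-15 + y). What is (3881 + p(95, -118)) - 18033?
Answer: -1132001/80 ≈ -14150.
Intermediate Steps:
p(y, f) = 2 - 1/(-15 + y)
(3881 + p(95, -118)) - 18033 = (3881 + (-31 + 2*95)/(-15 + 95)) - 18033 = (3881 + (-31 + 190)/80) - 18033 = (3881 + (1/80)*159) - 18033 = (3881 + 159/80) - 18033 = 310639/80 - 18033 = -1132001/80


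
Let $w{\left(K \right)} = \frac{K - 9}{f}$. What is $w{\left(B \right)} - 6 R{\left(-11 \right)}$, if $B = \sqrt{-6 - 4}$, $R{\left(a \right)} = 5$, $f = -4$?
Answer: $- \frac{111}{4} - \frac{i \sqrt{10}}{4} \approx -27.75 - 0.79057 i$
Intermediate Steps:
$B = i \sqrt{10}$ ($B = \sqrt{-10} = i \sqrt{10} \approx 3.1623 i$)
$w{\left(K \right)} = \frac{9}{4} - \frac{K}{4}$ ($w{\left(K \right)} = \frac{K - 9}{-4} = \left(-9 + K\right) \left(- \frac{1}{4}\right) = \frac{9}{4} - \frac{K}{4}$)
$w{\left(B \right)} - 6 R{\left(-11 \right)} = \left(\frac{9}{4} - \frac{i \sqrt{10}}{4}\right) - 30 = - \frac{111}{4} - \frac{i \sqrt{10}}{4}$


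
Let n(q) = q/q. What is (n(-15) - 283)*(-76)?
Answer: 21432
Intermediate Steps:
n(q) = 1
(n(-15) - 283)*(-76) = (1 - 283)*(-76) = -282*(-76) = 21432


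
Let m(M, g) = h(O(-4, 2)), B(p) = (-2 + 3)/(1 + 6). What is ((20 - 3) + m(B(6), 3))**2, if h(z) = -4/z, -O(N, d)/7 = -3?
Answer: 124609/441 ≈ 282.56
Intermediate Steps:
O(N, d) = 21 (O(N, d) = -7*(-3) = 21)
B(p) = 1/7
m(M, g) = -4/21
((20 - 3) + m(B(6), 3))**2 = ((20 - 3) - 4/21)**2 = (17 - 4/21)**2 = (353/21)**2 = 124609/441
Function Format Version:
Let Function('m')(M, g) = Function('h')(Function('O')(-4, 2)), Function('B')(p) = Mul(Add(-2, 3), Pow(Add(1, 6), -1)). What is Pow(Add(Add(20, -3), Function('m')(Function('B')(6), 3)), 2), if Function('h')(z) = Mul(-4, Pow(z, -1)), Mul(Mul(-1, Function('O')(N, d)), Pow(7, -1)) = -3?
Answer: Rational(124609, 441) ≈ 282.56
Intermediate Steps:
Function('O')(N, d) = 21 (Function('O')(N, d) = Mul(-7, -3) = 21)
Function('B')(p) = Rational(1, 7) (Function('B')(p) = Mul(1, Pow(7, -1)) = Mul(1, Rational(1, 7)) = Rational(1, 7))
Function('m')(M, g) = Rational(-4, 21) (Function('m')(M, g) = Mul(-4, Pow(21, -1)) = Mul(-4, Rational(1, 21)) = Rational(-4, 21))
Pow(Add(Add(20, -3), Function('m')(Function('B')(6), 3)), 2) = Pow(Add(Add(20, -3), Rational(-4, 21)), 2) = Pow(Add(17, Rational(-4, 21)), 2) = Pow(Rational(353, 21), 2) = Rational(124609, 441)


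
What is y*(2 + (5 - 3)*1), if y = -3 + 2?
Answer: -4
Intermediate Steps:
y = -1
y*(2 + (5 - 3)*1) = -(2 + (5 - 3)*1) = -(2 + 2*1) = -(2 + 2) = -1*4 = -4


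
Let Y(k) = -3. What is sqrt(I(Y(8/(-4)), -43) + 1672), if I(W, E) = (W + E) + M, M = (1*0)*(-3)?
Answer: sqrt(1626) ≈ 40.324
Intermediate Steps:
M = 0 (M = 0*(-3) = 0)
I(W, E) = E + W (I(W, E) = (W + E) + 0 = (E + W) + 0 = E + W)
sqrt(I(Y(8/(-4)), -43) + 1672) = sqrt((-43 - 3) + 1672) = sqrt(-46 + 1672) = sqrt(1626)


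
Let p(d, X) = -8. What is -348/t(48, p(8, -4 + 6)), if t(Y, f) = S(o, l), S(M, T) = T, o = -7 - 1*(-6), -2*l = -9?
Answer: -232/3 ≈ -77.333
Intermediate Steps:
l = 9/2 (l = -1/2*(-9) = 9/2 ≈ 4.5000)
o = -1 (o = -7 + 6 = -1)
t(Y, f) = 9/2
-348/t(48, p(8, -4 + 6)) = -348/9/2 = -348*2/9 = -232/3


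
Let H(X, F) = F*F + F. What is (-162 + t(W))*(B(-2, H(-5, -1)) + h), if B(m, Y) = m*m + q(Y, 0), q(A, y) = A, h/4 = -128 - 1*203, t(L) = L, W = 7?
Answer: 204600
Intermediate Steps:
H(X, F) = F + F² (H(X, F) = F² + F = F + F²)
h = -1324 (h = 4*(-128 - 1*203) = 4*(-128 - 203) = 4*(-331) = -1324)
B(m, Y) = Y + m² (B(m, Y) = m*m + Y = m² + Y = Y + m²)
(-162 + t(W))*(B(-2, H(-5, -1)) + h) = (-162 + 7)*((-(1 - 1) + (-2)²) - 1324) = -155*((-1*0 + 4) - 1324) = -155*((0 + 4) - 1324) = -155*(4 - 1324) = -155*(-1320) = 204600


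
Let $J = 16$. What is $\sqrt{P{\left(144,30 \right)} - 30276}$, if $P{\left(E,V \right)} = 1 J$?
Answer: $2 i \sqrt{7565} \approx 173.95 i$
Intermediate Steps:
$P{\left(E,V \right)} = 16$ ($P{\left(E,V \right)} = 1 \cdot 16 = 16$)
$\sqrt{P{\left(144,30 \right)} - 30276} = \sqrt{16 - 30276} = \sqrt{-30260} = 2 i \sqrt{7565}$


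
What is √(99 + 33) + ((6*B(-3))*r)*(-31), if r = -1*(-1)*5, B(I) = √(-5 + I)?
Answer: 2*√33 - 1860*I*√2 ≈ 11.489 - 2630.4*I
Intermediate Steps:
r = 5 (r = 1*5 = 5)
√(99 + 33) + ((6*B(-3))*r)*(-31) = √(99 + 33) + ((6*√(-5 - 3))*5)*(-31) = √132 + ((6*√(-8))*5)*(-31) = 2*√33 + ((6*(2*I*√2))*5)*(-31) = 2*√33 + ((12*I*√2)*5)*(-31) = 2*√33 + (60*I*√2)*(-31) = 2*√33 - 1860*I*√2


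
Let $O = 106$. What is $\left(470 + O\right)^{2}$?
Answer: $331776$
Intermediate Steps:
$\left(470 + O\right)^{2} = \left(470 + 106\right)^{2} = 576^{2} = 331776$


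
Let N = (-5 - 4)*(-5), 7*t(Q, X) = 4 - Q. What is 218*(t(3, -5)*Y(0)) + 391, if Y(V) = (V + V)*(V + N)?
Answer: 391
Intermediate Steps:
t(Q, X) = 4/7 - Q/7 (t(Q, X) = (4 - Q)/7 = 4/7 - Q/7)
N = 45 (N = -9*(-5) = 45)
Y(V) = 2*V*(45 + V) (Y(V) = (V + V)*(V + 45) = (2*V)*(45 + V) = 2*V*(45 + V))
218*(t(3, -5)*Y(0)) + 391 = 218*((4/7 - ⅐*3)*(2*0*(45 + 0))) + 391 = 218*((4/7 - 3/7)*(2*0*45)) + 391 = 218*((⅐)*0) + 391 = 218*0 + 391 = 0 + 391 = 391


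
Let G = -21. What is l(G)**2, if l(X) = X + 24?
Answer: 9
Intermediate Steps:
l(X) = 24 + X
l(G)**2 = (24 - 21)**2 = 3**2 = 9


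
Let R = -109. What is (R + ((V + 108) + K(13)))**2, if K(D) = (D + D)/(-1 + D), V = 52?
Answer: 101761/36 ≈ 2826.7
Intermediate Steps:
K(D) = 2*D/(-1 + D) (K(D) = (2*D)/(-1 + D) = 2*D/(-1 + D))
(R + ((V + 108) + K(13)))**2 = (-109 + ((52 + 108) + 2*13/(-1 + 13)))**2 = (-109 + (160 + 2*13/12))**2 = (-109 + (160 + 2*13*(1/12)))**2 = (-109 + (160 + 13/6))**2 = (-109 + 973/6)**2 = (319/6)**2 = 101761/36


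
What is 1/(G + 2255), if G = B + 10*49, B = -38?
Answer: 1/2707 ≈ 0.00036941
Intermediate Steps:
G = 452 (G = -38 + 10*49 = -38 + 490 = 452)
1/(G + 2255) = 1/(452 + 2255) = 1/2707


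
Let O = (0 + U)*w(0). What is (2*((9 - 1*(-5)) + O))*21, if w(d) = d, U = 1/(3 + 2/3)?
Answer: 588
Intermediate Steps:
U = 3/11 (U = 1/(3 + 2*(1/3)) = 1/(3 + 2/3) = 1/(11/3) = 3/11 ≈ 0.27273)
O = 0 (O = (0 + 3/11)*0 = (3/11)*0 = 0)
(2*((9 - 1*(-5)) + O))*21 = (2*((9 - 1*(-5)) + 0))*21 = (2*((9 + 5) + 0))*21 = (2*(14 + 0))*21 = (2*14)*21 = 28*21 = 588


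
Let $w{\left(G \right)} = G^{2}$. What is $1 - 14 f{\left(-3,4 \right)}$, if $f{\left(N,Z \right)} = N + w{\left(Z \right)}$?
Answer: $-181$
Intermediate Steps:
$f{\left(N,Z \right)} = N + Z^{2}$
$1 - 14 f{\left(-3,4 \right)} = 1 - 14 \left(-3 + 4^{2}\right) = 1 - 14 \left(-3 + 16\right) = 1 - 182 = -181$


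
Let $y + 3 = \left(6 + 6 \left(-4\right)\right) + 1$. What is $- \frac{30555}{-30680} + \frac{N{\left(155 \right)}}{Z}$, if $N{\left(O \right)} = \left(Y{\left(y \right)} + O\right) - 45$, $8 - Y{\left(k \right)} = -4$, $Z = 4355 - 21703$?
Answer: $\frac{26316259}{26611832} \approx 0.98889$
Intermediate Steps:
$y = -20$ ($y = -3 + \left(\left(6 + 6 \left(-4\right)\right) + 1\right) = -3 + \left(\left(6 - 24\right) + 1\right) = -3 + \left(-18 + 1\right) = -3 - 17 = -20$)
$Z = -17348$ ($Z = 4355 - 21703 = -17348$)
$Y{\left(k \right)} = 12$ ($Y{\left(k \right)} = 8 - -4 = 8 + 4 = 12$)
$N{\left(O \right)} = -33 + O$ ($N{\left(O \right)} = \left(12 + O\right) - 45 = -33 + O$)
$- \frac{30555}{-30680} + \frac{N{\left(155 \right)}}{Z} = - \frac{30555}{-30680} + \frac{-33 + 155}{-17348} = \left(-30555\right) \left(- \frac{1}{30680}\right) + 122 \left(- \frac{1}{17348}\right) = \frac{6111}{6136} - \frac{61}{8674} = \frac{26316259}{26611832}$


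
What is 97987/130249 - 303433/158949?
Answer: -3420987022/2957564043 ≈ -1.1567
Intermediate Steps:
97987/130249 - 303433/158949 = -3420987022/2957564043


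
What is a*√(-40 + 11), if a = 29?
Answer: 29*I*√29 ≈ 156.17*I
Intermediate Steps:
a*√(-40 + 11) = 29*√(-40 + 11) = 29*√(-29) = 29*(I*√29) = 29*I*√29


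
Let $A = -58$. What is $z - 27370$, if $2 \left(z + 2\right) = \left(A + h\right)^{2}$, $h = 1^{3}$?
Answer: $- \frac{51495}{2} \approx -25748.0$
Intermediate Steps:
$h = 1$
$z = \frac{3245}{2}$ ($z = -2 + \frac{\left(-58 + 1\right)^{2}}{2} = -2 + \frac{\left(-57\right)^{2}}{2} = -2 + \frac{1}{2} \cdot 3249 = -2 + \frac{3249}{2} = \frac{3245}{2} \approx 1622.5$)
$z - 27370 = \frac{3245}{2} - 27370 = - \frac{51495}{2}$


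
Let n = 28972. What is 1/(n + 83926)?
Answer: 1/112898 ≈ 8.8575e-6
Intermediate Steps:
1/(n + 83926) = 1/(28972 + 83926) = 1/112898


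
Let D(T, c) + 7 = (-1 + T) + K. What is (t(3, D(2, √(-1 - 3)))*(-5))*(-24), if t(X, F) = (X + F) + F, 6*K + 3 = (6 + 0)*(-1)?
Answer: -1440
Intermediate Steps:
K = -3/2 (K = -½ + ((6 + 0)*(-1))/6 = -½ + (6*(-1))/6 = -½ + (⅙)*(-6) = -½ - 1 = -3/2 ≈ -1.5000)
D(T, c) = -19/2 + T (D(T, c) = -7 + ((-1 + T) - 3/2) = -7 + (-5/2 + T) = -19/2 + T)
t(X, F) = X + 2*F (t(X, F) = (F + X) + F = X + 2*F)
(t(3, D(2, √(-1 - 3)))*(-5))*(-24) = ((3 + 2*(-19/2 + 2))*(-5))*(-24) = ((3 + 2*(-15/2))*(-5))*(-24) = ((3 - 15)*(-5))*(-24) = -12*(-5)*(-24) = 60*(-24) = -1440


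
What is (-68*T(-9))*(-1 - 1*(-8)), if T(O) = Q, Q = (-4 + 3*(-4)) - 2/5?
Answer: 39032/5 ≈ 7806.4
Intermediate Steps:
Q = -82/5 (Q = (-4 - 12) - 2/5 = -16 - 1*2/5 = -16 - 2/5 = -82/5 ≈ -16.400)
T(O) = -82/5
(-68*T(-9))*(-1 - 1*(-8)) = (-68*(-82/5))*(-1 - 1*(-8)) = 5576*(-1 + 8)/5 = (5576/5)*7 = 39032/5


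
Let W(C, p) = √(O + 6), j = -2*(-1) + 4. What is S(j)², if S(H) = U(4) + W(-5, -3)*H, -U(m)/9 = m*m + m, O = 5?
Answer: 32796 - 2160*√11 ≈ 25632.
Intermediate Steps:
j = 6 (j = 2 + 4 = 6)
U(m) = -9*m - 9*m² (U(m) = -9*(m*m + m) = -9*(m² + m) = -9*(m + m²) = -9*m - 9*m²)
W(C, p) = √11 (W(C, p) = √(5 + 6) = √11)
S(H) = -180 + H*√11 (S(H) = -9*4*(1 + 4) + √11*H = -9*4*5 + H*√11 = -180 + H*√11)
S(j)² = (-180 + 6*√11)²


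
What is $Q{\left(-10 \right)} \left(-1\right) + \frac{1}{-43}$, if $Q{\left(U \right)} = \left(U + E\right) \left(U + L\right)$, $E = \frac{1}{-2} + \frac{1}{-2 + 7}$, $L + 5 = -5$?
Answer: $- \frac{8859}{43} \approx -206.02$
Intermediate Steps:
$L = -10$ ($L = -5 - 5 = -10$)
$E = - \frac{3}{10}$ ($E = - \frac{1}{2} + \frac{1}{5} = - \frac{3}{10} \approx -0.3$)
$Q{\left(U \right)} = \left(-10 + U\right) \left(- \frac{3}{10} + U\right)$ ($Q{\left(U \right)} = \left(U - \frac{3}{10}\right) \left(U - 10\right) = \left(- \frac{3}{10} + U\right) \left(-10 + U\right) = \left(-10 + U\right) \left(- \frac{3}{10} + U\right)$)
$Q{\left(-10 \right)} \left(-1\right) + \frac{1}{-43} = \left(3 + \left(-10\right)^{2} - -103\right) \left(-1\right) + \frac{1}{-43} = \left(3 + 100 + 103\right) \left(-1\right) - \frac{1}{43} = 206 \left(-1\right) - \frac{1}{43} = -206 - \frac{1}{43} = - \frac{8859}{43}$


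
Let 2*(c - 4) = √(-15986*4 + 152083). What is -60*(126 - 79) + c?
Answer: -2816 + √88139/2 ≈ -2667.6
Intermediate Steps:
c = 4 + √88139/2 (c = 4 + √(-15986*4 + 152083)/2 = 4 + √(-63944 + 152083)/2 = 4 + √88139/2 ≈ 152.44)
-60*(126 - 79) + c = -60*(126 - 79) + (4 + √88139/2) = -60*47 + (4 + √88139/2) = -2820 + (4 + √88139/2) = -2816 + √88139/2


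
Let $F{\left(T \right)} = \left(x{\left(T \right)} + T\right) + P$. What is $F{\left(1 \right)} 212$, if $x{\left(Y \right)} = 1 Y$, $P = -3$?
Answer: $-212$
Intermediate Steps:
$x{\left(Y \right)} = Y$
$F{\left(T \right)} = -3 + 2 T$ ($F{\left(T \right)} = \left(T + T\right) - 3 = 2 T - 3 = -3 + 2 T$)
$F{\left(1 \right)} 212 = \left(-3 + 2 \cdot 1\right) 212 = \left(-3 + 2\right) 212 = \left(-1\right) 212 = -212$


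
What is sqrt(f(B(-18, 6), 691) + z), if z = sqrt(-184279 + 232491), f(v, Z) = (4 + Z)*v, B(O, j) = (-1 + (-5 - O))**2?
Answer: sqrt(100080 + 2*sqrt(12053)) ≈ 316.70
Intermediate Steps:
B(O, j) = (-6 - O)**2
f(v, Z) = v*(4 + Z)
z = 2*sqrt(12053) (z = sqrt(48212) = 2*sqrt(12053) ≈ 219.57)
sqrt(f(B(-18, 6), 691) + z) = sqrt((6 - 18)**2*(4 + 691) + 2*sqrt(12053)) = sqrt((-12)**2*695 + 2*sqrt(12053)) = sqrt(144*695 + 2*sqrt(12053)) = sqrt(100080 + 2*sqrt(12053))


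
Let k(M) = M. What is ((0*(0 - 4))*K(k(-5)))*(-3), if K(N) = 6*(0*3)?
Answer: 0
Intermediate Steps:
K(N) = 0 (K(N) = 6*0 = 0)
((0*(0 - 4))*K(k(-5)))*(-3) = ((0*(0 - 4))*0)*(-3) = ((0*(-4))*0)*(-3) = (0*0)*(-3) = 0*(-3) = 0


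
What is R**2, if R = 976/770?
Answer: 238144/148225 ≈ 1.6066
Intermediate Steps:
R = 488/385 (R = 976*(1/770) = 488/385 ≈ 1.2675)
R**2 = (488/385)**2 = 238144/148225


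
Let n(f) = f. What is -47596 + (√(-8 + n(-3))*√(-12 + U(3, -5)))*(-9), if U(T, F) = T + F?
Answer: -47596 + 9*√154 ≈ -47484.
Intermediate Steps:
U(T, F) = F + T
-47596 + (√(-8 + n(-3))*√(-12 + U(3, -5)))*(-9) = -47596 + (√(-8 - 3)*√(-12 + (-5 + 3)))*(-9) = -47596 + (√(-11)*√(-12 - 2))*(-9) = -47596 + ((I*√11)*√(-14))*(-9) = -47596 + ((I*√11)*(I*√14))*(-9) = -47596 - √154*(-9) = -47596 + 9*√154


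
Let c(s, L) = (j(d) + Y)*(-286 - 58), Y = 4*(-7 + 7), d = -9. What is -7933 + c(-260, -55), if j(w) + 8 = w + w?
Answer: 1011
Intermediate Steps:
Y = 0 (Y = 4*0 = 0)
j(w) = -8 + 2*w (j(w) = -8 + (w + w) = -8 + 2*w)
c(s, L) = 8944 (c(s, L) = ((-8 + 2*(-9)) + 0)*(-286 - 58) = ((-8 - 18) + 0)*(-344) = (-26 + 0)*(-344) = -26*(-344) = 8944)
-7933 + c(-260, -55) = -7933 + 8944 = 1011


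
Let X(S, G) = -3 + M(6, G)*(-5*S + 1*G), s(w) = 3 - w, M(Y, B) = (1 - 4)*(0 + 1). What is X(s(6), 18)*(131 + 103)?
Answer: -23868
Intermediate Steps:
M(Y, B) = -3 (M(Y, B) = -3*1 = -3)
X(S, G) = -3 - 3*G + 15*S (X(S, G) = -3 - 3*(-5*S + 1*G) = -3 - 3*(-5*S + G) = -3 - 3*(G - 5*S) = -3 + (-3*G + 15*S) = -3 - 3*G + 15*S)
X(s(6), 18)*(131 + 103) = (-3 - 3*18 + 15*(3 - 1*6))*(131 + 103) = (-3 - 54 + 15*(3 - 6))*234 = (-3 - 54 + 15*(-3))*234 = (-3 - 54 - 45)*234 = -102*234 = -23868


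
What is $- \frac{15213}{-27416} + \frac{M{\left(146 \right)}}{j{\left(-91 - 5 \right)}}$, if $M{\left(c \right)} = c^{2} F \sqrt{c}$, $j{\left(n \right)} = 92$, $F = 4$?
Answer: $\frac{15213}{27416} + \frac{21316 \sqrt{146}}{23} \approx 11199.0$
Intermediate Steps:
$M{\left(c \right)} = 4 c^{\frac{5}{2}}$ ($M{\left(c \right)} = c^{2} \cdot 4 \sqrt{c} = 4 c^{2} \sqrt{c} = 4 c^{\frac{5}{2}}$)
$- \frac{15213}{-27416} + \frac{M{\left(146 \right)}}{j{\left(-91 - 5 \right)}} = - \frac{15213}{-27416} + \frac{4 \cdot 146^{\frac{5}{2}}}{92} = \left(-15213\right) \left(- \frac{1}{27416}\right) + 4 \cdot 21316 \sqrt{146} \cdot \frac{1}{92} = \frac{15213}{27416} + 85264 \sqrt{146} \cdot \frac{1}{92} = \frac{15213}{27416} + \frac{21316 \sqrt{146}}{23}$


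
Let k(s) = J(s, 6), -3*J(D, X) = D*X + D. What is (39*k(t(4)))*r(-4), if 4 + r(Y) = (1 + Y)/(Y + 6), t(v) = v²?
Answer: 8008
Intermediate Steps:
r(Y) = -4 + (1 + Y)/(6 + Y) (r(Y) = -4 + (1 + Y)/(Y + 6) = -4 + (1 + Y)/(6 + Y))
J(D, X) = -D/3 - D*X/3 (J(D, X) = -(D*X + D)/3 = -(D + D*X)/3 = -D/3 - D*X/3)
k(s) = -7*s/3 (k(s) = -s*(1 + 6)/3 = -⅓*s*7 = -7*s/3)
(39*k(t(4)))*r(-4) = (39*(-7/3*4²))*((-23 - 3*(-4))/(6 - 4)) = (39*(-7/3*16))*((-23 + 12)/2) = (39*(-112/3))*((½)*(-11)) = -1456*(-11/2) = 8008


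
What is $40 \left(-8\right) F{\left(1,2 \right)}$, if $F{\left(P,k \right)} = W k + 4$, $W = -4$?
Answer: $1280$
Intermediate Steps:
$F{\left(P,k \right)} = 4 - 4 k$ ($F{\left(P,k \right)} = - 4 k + 4 = 4 - 4 k$)
$40 \left(-8\right) F{\left(1,2 \right)} = 40 \left(-8\right) \left(4 - 8\right) = - 320 \left(4 - 8\right) = \left(-320\right) \left(-4\right) = 1280$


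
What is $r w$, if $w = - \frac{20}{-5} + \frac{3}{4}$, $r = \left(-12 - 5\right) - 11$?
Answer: $-133$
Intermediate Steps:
$r = -28$ ($r = -17 - 11 = -28$)
$w = \frac{19}{4}$ ($w = \left(-20\right) \left(- \frac{1}{5}\right) + 3 \cdot \frac{1}{4} = 4 + \frac{3}{4} = \frac{19}{4} \approx 4.75$)
$r w = \left(-28\right) \frac{19}{4} = -133$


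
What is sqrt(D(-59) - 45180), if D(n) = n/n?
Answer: I*sqrt(45179) ≈ 212.55*I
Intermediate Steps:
D(n) = 1
sqrt(D(-59) - 45180) = sqrt(1 - 45180) = sqrt(-45179) = I*sqrt(45179)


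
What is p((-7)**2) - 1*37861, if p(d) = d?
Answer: -37812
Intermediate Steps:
p((-7)**2) - 1*37861 = (-7)**2 - 1*37861 = 49 - 37861 = -37812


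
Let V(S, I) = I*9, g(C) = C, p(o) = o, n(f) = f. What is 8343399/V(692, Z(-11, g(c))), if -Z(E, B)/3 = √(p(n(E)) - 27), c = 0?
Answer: 2781133*I*√38/342 ≈ 50129.0*I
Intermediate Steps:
Z(E, B) = -3*√(-27 + E) (Z(E, B) = -3*√(E - 27) = -3*√(-27 + E))
V(S, I) = 9*I
8343399/V(692, Z(-11, g(c))) = 8343399/((9*(-3*√(-27 - 11)))) = 8343399/((9*(-3*I*√38))) = 8343399/((-27*I*√38)) = 8343399*(I*√38/1026) = 2781133*I*√38/342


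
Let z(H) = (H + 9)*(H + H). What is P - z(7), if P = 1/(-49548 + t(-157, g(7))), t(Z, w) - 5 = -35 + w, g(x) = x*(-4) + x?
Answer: -11110177/49599 ≈ -224.00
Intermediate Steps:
g(x) = -3*x (g(x) = -4*x + x = -3*x)
t(Z, w) = -30 + w (t(Z, w) = 5 + (-35 + w) = -30 + w)
P = -1/49599 (P = 1/(-49548 + (-30 - 3*7)) = 1/(-49548 + (-30 - 21)) = 1/(-49548 - 51) = 1/(-49599) = -1/49599 ≈ -2.0162e-5)
z(H) = 2*H*(9 + H) (z(H) = (9 + H)*(2*H) = 2*H*(9 + H))
P - z(7) = -1/49599 - 2*7*(9 + 7) = -1/49599 - 2*7*16 = -1/49599 - 1*224 = -1/49599 - 224 = -11110177/49599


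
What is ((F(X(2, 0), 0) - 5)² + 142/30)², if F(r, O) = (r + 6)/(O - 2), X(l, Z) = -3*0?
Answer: 1062961/225 ≈ 4724.3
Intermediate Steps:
X(l, Z) = 0
F(r, O) = (6 + r)/(-2 + O)
((F(X(2, 0), 0) - 5)² + 142/30)² = (((6 + 0)/(-2 + 0) - 5)² + 142/30)² = ((6/(-2) - 5)² + 142*(1/30))² = ((-½*6 - 5)² + 71/15)² = ((-3 - 5)² + 71/15)² = ((-8)² + 71/15)² = (64 + 71/15)² = (1031/15)² = 1062961/225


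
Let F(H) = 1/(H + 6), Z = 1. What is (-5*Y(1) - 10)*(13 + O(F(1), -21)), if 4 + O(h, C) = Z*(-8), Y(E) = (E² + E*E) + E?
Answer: -25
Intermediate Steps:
F(H) = 1/(6 + H)
Y(E) = E + 2*E² (Y(E) = (E² + E²) + E = 2*E² + E = E + 2*E²)
O(h, C) = -12 (O(h, C) = -4 + 1*(-8) = -4 - 8 = -12)
(-5*Y(1) - 10)*(13 + O(F(1), -21)) = (-5*(1 + 2*1) - 10)*(13 - 12) = (-5*(1 + 2) - 10)*1 = (-5*3 - 10)*1 = (-15 - 10)*1 = -25*1 = -25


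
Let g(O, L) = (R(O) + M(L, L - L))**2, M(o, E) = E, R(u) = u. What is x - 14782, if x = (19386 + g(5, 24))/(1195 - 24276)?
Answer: -341202753/23081 ≈ -14783.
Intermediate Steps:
g(O, L) = O**2 (g(O, L) = (O + (L - L))**2 = (O + 0)**2 = O**2)
x = -19411/23081 (x = (19386 + 5**2)/(1195 - 24276) = (19386 + 25)/(-23081) = 19411*(-1/23081) = -19411/23081 ≈ -0.84099)
x - 14782 = -19411/23081 - 14782 = -341202753/23081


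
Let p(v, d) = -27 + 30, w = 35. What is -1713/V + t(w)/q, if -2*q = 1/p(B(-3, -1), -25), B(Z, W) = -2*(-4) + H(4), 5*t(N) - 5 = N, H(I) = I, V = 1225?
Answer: -60513/1225 ≈ -49.398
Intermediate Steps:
t(N) = 1 + N/5
B(Z, W) = 12 (B(Z, W) = -2*(-4) + 4 = 8 + 4 = 12)
p(v, d) = 3
q = -1/6 (q = -1/2/3 = -1/2*1/3 = -1/6 ≈ -0.16667)
-1713/V + t(w)/q = -1713/1225 + (1 + (1/5)*35)/(-1/6) = -1713*1/1225 + (1 + 7)*(-6) = -1713/1225 + 8*(-6) = -1713/1225 - 48 = -60513/1225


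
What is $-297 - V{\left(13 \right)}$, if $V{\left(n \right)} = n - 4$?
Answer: $-306$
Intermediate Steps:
$V{\left(n \right)} = -4 + n$ ($V{\left(n \right)} = n - 4 = -4 + n$)
$-297 - V{\left(13 \right)} = -297 - \left(-4 + 13\right) = -297 - 9 = -306$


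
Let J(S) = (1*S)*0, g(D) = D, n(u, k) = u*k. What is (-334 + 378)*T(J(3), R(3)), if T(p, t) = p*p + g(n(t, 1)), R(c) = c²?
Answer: 396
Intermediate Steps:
n(u, k) = k*u
J(S) = 0 (J(S) = S*0 = 0)
T(p, t) = t + p² (T(p, t) = p*p + 1*t = p² + t = t + p²)
(-334 + 378)*T(J(3), R(3)) = (-334 + 378)*(3² + 0²) = 44*(9 + 0) = 44*9 = 396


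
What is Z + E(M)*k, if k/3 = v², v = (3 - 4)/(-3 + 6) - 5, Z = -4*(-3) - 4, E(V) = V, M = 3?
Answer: 264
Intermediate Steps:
Z = 8 (Z = 12 - 4 = 8)
v = -16/3 (v = -1/3 - 5 = -1*⅓ - 5 = -⅓ - 5 = -16/3 ≈ -5.3333)
k = 256/3 (k = 3*(-16/3)² = 3*(256/9) = 256/3 ≈ 85.333)
Z + E(M)*k = 8 + 3*(256/3) = 8 + 256 = 264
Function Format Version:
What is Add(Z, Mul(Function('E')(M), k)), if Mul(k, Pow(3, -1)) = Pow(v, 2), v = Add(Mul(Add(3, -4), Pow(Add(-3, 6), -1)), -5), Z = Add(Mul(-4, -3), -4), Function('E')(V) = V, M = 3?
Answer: 264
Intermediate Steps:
Z = 8 (Z = Add(12, -4) = 8)
v = Rational(-16, 3) (v = Add(Mul(-1, Pow(3, -1)), -5) = Add(Mul(-1, Rational(1, 3)), -5) = Add(Rational(-1, 3), -5) = Rational(-16, 3) ≈ -5.3333)
k = Rational(256, 3) (k = Mul(3, Pow(Rational(-16, 3), 2)) = Mul(3, Rational(256, 9)) = Rational(256, 3) ≈ 85.333)
Add(Z, Mul(Function('E')(M), k)) = Add(8, Mul(3, Rational(256, 3))) = Add(8, 256) = 264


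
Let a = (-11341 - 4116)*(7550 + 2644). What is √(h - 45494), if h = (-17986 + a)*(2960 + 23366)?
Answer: 3*I*√460958448382 ≈ 2.0368e+6*I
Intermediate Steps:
a = -157568658 (a = -15457*10194 = -157568658)
h = -4148625989944 (h = (-17986 - 157568658)*(2960 + 23366) = -157586644*26326 = -4148625989944)
√(h - 45494) = √(-4148625989944 - 45494) = √(-4148626035438) = 3*I*√460958448382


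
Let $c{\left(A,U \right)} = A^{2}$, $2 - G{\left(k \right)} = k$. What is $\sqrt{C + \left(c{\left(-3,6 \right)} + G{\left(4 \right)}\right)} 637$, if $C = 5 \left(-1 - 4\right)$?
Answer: $1911 i \sqrt{2} \approx 2702.6 i$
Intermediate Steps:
$G{\left(k \right)} = 2 - k$
$C = -25$ ($C = 5 \left(-5\right) = -25$)
$\sqrt{C + \left(c{\left(-3,6 \right)} + G{\left(4 \right)}\right)} 637 = \sqrt{-25 + \left(\left(-3\right)^{2} + \left(2 - 4\right)\right)} 637 = \sqrt{-25 + \left(9 + \left(2 - 4\right)\right)} 637 = \sqrt{-25 + \left(9 - 2\right)} 637 = \sqrt{-25 + 7} \cdot 637 = \sqrt{-18} \cdot 637 = 3 i \sqrt{2} \cdot 637 = 1911 i \sqrt{2}$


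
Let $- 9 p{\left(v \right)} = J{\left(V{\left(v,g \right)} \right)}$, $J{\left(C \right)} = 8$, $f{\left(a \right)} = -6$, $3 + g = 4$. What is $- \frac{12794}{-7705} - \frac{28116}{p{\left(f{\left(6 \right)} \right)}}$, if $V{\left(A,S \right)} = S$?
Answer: $\frac{487451593}{15410} \approx 31632.0$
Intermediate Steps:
$g = 1$ ($g = -3 + 4 = 1$)
$p{\left(v \right)} = - \frac{8}{9}$ ($p{\left(v \right)} = \left(- \frac{1}{9}\right) 8 = - \frac{8}{9}$)
$- \frac{12794}{-7705} - \frac{28116}{p{\left(f{\left(6 \right)} \right)}} = - \frac{12794}{-7705} - \frac{28116}{- \frac{8}{9}} = \left(-12794\right) \left(- \frac{1}{7705}\right) - - \frac{63261}{2} = \frac{12794}{7705} + \frac{63261}{2} = \frac{487451593}{15410}$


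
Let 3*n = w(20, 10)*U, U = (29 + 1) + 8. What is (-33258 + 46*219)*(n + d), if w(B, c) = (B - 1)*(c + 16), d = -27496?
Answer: 492397248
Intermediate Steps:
U = 38 (U = 30 + 8 = 38)
w(B, c) = (-1 + B)*(16 + c)
n = 18772/3 (n = ((-16 - 1*10 + 16*20 + 20*10)*38)/3 = ((-16 - 10 + 320 + 200)*38)/3 = (494*38)/3 = (⅓)*18772 = 18772/3 ≈ 6257.3)
(-33258 + 46*219)*(n + d) = (-33258 + 46*219)*(18772/3 - 27496) = (-33258 + 10074)*(-63716/3) = -23184*(-63716/3) = 492397248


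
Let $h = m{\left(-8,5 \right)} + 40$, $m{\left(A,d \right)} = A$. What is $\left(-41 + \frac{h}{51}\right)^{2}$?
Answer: $\frac{4239481}{2601} \approx 1629.9$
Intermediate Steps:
$h = 32$ ($h = -8 + 40 = 32$)
$\left(-41 + \frac{h}{51}\right)^{2} = \left(-41 + \frac{32}{51}\right)^{2} = \left(- \frac{2059}{51}\right)^{2} = \frac{4239481}{2601}$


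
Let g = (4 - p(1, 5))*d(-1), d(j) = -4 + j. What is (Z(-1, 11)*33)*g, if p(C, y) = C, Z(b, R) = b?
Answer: 495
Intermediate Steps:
g = -15 (g = (4 - 1*1)*(-4 - 1) = (4 - 1)*(-5) = 3*(-5) = -15)
(Z(-1, 11)*33)*g = -1*33*(-15) = -33*(-15) = 495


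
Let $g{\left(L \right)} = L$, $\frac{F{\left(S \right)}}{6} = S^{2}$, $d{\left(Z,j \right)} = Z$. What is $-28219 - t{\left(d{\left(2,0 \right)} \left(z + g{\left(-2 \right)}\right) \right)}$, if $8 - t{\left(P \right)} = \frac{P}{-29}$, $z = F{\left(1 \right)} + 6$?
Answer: $- \frac{818603}{29} \approx -28228.0$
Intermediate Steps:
$F{\left(S \right)} = 6 S^{2}$
$z = 12$ ($z = 6 \cdot 1^{2} + 6 = 6 \cdot 1 + 6 = 6 + 6 = 12$)
$t{\left(P \right)} = 8 + \frac{P}{29}$ ($t{\left(P \right)} = 8 - \frac{P}{-29} = 8 - P \left(- \frac{1}{29}\right) = 8 - - \frac{P}{29} = 8 + \frac{P}{29}$)
$-28219 - t{\left(d{\left(2,0 \right)} \left(z + g{\left(-2 \right)}\right) \right)} = -28219 - \left(8 + \frac{2 \left(12 - 2\right)}{29}\right) = -28219 - \left(8 + \frac{2 \cdot 10}{29}\right) = -28219 - \left(8 + \frac{1}{29} \cdot 20\right) = -28219 - \left(8 + \frac{20}{29}\right) = -28219 - \frac{252}{29} = - \frac{818603}{29}$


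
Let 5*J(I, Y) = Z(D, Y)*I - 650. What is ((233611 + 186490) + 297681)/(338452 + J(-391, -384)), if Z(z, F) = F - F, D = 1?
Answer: 358891/169161 ≈ 2.1216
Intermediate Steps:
Z(z, F) = 0
J(I, Y) = -130 (J(I, Y) = (0*I - 650)/5 = (0 - 650)/5 = (⅕)*(-650) = -130)
((233611 + 186490) + 297681)/(338452 + J(-391, -384)) = ((233611 + 186490) + 297681)/(338452 - 130) = (420101 + 297681)/338322 = 717782*(1/338322) = 358891/169161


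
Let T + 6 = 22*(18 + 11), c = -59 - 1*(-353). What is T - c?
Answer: 338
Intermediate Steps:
c = 294 (c = -59 + 353 = 294)
T = 632 (T = -6 + 22*(18 + 11) = -6 + 22*29 = -6 + 638 = 632)
T - c = 632 - 1*294 = 632 - 294 = 338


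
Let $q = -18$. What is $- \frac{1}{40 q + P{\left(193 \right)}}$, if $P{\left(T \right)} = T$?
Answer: $\frac{1}{527} \approx 0.0018975$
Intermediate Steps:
$- \frac{1}{40 q + P{\left(193 \right)}} = - \frac{1}{40 \left(-18\right) + 193} = - \frac{1}{-720 + 193} = - \frac{1}{-527} = \left(-1\right) \left(- \frac{1}{527}\right) = \frac{1}{527}$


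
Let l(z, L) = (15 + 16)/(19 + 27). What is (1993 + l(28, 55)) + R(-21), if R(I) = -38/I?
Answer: 1927637/966 ≈ 1995.5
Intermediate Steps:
l(z, L) = 31/46
(1993 + l(28, 55)) + R(-21) = (1993 + 31/46) - 38/(-21) = 91709/46 - 38*(-1/21) = 91709/46 + 38/21 = 1927637/966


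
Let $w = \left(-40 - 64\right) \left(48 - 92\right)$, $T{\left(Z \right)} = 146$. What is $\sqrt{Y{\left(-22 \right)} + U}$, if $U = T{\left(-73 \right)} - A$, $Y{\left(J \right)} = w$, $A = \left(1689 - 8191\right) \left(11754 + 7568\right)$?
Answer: $\sqrt{125636366} \approx 11209.0$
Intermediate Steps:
$A = -125631644$ ($A = \left(-6502\right) 19322 = -125631644$)
$w = 4576$ ($w = \left(-104\right) \left(-44\right) = 4576$)
$Y{\left(J \right)} = 4576$
$U = 125631790$ ($U = 146 - -125631644 = 146 + 125631644 = 125631790$)
$\sqrt{Y{\left(-22 \right)} + U} = \sqrt{4576 + 125631790} = \sqrt{125636366}$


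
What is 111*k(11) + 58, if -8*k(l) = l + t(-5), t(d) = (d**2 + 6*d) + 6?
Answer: -217/2 ≈ -108.50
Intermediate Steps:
t(d) = 6 + d**2 + 6*d
k(l) = -1/8 - l/8 (k(l) = -(l + (6 + (-5)**2 + 6*(-5)))/8 = -(l + (6 + 25 - 30))/8 = -(l + 1)/8 = -(1 + l)/8 = -1/8 - l/8)
111*k(11) + 58 = 111*(-1/8 - 1/8*11) + 58 = 111*(-1/8 - 11/8) + 58 = 111*(-3/2) + 58 = -333/2 + 58 = -217/2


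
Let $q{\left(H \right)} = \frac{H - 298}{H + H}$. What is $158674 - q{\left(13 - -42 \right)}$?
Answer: $\frac{17454383}{110} \approx 1.5868 \cdot 10^{5}$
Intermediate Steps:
$q{\left(H \right)} = \frac{-298 + H}{2 H}$
$158674 - q{\left(13 - -42 \right)} = 158674 - \frac{-298 + \left(13 - -42\right)}{2 \left(13 - -42\right)} = 158674 - \frac{-298 + \left(13 + 42\right)}{2 \left(13 + 42\right)} = 158674 - \frac{-298 + 55}{2 \cdot 55} = 158674 - \frac{1}{2} \cdot \frac{1}{55} \left(-243\right) = 158674 - - \frac{243}{110} = 158674 + \frac{243}{110} = \frac{17454383}{110}$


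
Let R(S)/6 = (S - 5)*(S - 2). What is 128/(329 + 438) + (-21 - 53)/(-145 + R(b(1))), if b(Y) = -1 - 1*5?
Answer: -7734/293761 ≈ -0.026328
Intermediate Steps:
b(Y) = -6 (b(Y) = -1 - 5 = -6)
R(S) = 6*(-5 + S)*(-2 + S) (R(S) = 6*((S - 5)*(S - 2)) = 6*((-5 + S)*(-2 + S)) = 6*(-5 + S)*(-2 + S))
128/(329 + 438) + (-21 - 53)/(-145 + R(b(1))) = 128/(329 + 438) + (-21 - 53)/(-145 + (60 - 42*(-6) + 6*(-6)²)) = 128/767 - 74/(-145 + (60 + 252 + 6*36)) = 128*(1/767) - 74/(-145 + (60 + 252 + 216)) = 128/767 - 74/(-145 + 528) = 128/767 - 74/383 = -7734/293761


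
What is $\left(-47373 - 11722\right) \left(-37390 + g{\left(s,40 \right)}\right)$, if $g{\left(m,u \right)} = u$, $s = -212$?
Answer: $2207198250$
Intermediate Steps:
$\left(-47373 - 11722\right) \left(-37390 + g{\left(s,40 \right)}\right) = \left(-47373 - 11722\right) \left(-37390 + 40\right) = \left(-59095\right) \left(-37350\right) = 2207198250$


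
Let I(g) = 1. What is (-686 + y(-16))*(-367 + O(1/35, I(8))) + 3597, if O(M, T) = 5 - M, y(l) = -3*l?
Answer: 8209993/35 ≈ 2.3457e+5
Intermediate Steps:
(-686 + y(-16))*(-367 + O(1/35, I(8))) + 3597 = (-686 - 3*(-16))*(-367 + (5 - 1/35)) + 3597 = (-686 + 48)*(-367 + (5 - 1*1/35)) + 3597 = -638*(-367 + (5 - 1/35)) + 3597 = -638*(-367 + 174/35) + 3597 = -638*(-12671/35) + 3597 = 8084098/35 + 3597 = 8209993/35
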